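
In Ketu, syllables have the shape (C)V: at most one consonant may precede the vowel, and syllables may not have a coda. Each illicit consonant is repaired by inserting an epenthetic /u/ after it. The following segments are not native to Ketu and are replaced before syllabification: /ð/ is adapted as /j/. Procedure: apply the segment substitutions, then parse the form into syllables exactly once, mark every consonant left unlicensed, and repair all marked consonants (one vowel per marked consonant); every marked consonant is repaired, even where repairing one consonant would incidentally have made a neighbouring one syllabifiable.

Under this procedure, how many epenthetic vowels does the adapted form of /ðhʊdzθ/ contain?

4

After substitution the input is /jhʊdzθ/.
The unsyllabifiable consonants are /j/, /d/, /z/, /θ/; each receives one epenthetic vowel.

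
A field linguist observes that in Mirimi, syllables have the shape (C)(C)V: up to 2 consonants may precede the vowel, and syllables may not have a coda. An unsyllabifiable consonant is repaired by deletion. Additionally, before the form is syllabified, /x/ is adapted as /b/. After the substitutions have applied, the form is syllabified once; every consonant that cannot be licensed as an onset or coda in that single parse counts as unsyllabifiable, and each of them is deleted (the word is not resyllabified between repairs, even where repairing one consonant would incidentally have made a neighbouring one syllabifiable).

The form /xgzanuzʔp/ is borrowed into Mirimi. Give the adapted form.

Substitution: /x/ → /b/, giving /bgzanuzʔp/.
The consonants /b/, /z/, /ʔ/, /p/ cannot be parsed into a legal (C)(C)V syllable (no codas are permitted; onsets may contain at most 2 consonants).
Deleting the stranded consonants removes /b/, /z/, /ʔ/, /p/.

gzanu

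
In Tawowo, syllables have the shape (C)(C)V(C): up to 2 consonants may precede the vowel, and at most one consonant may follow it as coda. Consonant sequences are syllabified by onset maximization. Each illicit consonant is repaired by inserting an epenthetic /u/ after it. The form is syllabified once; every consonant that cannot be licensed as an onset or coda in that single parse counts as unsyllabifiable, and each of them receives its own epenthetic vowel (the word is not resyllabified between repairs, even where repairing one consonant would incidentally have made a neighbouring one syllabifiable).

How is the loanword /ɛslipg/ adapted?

ɛslipgu

The consonants /g/ cannot be parsed into a legal (C)(C)V(C) syllable (at most one coda consonant is licensed; onsets may contain at most 2 consonants).
Each unlicensed consonant becomes the onset of a new syllable: /g/ → /gu/.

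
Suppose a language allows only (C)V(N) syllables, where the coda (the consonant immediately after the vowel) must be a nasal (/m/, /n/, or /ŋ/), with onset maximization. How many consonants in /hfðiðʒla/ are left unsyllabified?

The consonants /h/, /f/, /ð/, /ʒ/ cannot be parsed into a legal (C)V(N) syllable (only a nasal (/m/, /n/, or /ŋ/) is licensed in coda position; onsets are limited to one consonant).

4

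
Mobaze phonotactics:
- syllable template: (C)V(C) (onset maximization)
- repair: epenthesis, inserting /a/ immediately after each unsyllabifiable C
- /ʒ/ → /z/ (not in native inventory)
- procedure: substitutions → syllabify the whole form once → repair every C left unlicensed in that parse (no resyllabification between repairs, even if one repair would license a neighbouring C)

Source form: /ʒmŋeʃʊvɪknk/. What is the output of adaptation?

zamaŋeʃʊvɪknaka

Substitution: /ʒ/ → /z/, giving /zmŋeʃʊvɪknk/.
The consonants /z/, /m/, /n/, /k/ cannot be parsed into a legal (C)V(C) syllable (at most one coda consonant is licensed; onsets are limited to one consonant).
Each unlicensed consonant becomes the onset of a new syllable: /z/ → /za/, /m/ → /ma/, /n/ → /na/, /k/ → /ka/.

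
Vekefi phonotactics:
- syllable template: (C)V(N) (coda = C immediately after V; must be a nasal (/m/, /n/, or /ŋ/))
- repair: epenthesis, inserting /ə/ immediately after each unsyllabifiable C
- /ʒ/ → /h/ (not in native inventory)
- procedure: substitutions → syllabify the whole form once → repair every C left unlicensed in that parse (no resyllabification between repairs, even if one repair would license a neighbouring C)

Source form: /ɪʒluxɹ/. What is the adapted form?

ɪhəluxəɹə

Substitution: /ʒ/ → /h/, giving /ɪhluxɹ/.
Under (C)V(N), the unsyllabifiable consonants are /h/, /x/, /ɹ/ (only a nasal (/m/, /n/, or /ŋ/) is licensed in coda position; onsets are limited to one consonant).
Each unlicensed consonant becomes the onset of a new syllable: /h/ → /hə/, /x/ → /xə/, /ɹ/ → /ɹə/.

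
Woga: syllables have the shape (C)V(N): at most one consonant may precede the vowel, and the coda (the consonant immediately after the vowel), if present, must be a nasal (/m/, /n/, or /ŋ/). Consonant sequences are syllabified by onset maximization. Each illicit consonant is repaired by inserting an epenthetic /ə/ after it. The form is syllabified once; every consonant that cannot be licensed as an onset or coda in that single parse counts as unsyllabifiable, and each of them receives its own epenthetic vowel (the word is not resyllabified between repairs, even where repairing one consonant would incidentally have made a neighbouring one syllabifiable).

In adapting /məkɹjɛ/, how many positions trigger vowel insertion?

The unsyllabifiable consonants are /k/, /ɹ/; each receives one epenthetic vowel.

2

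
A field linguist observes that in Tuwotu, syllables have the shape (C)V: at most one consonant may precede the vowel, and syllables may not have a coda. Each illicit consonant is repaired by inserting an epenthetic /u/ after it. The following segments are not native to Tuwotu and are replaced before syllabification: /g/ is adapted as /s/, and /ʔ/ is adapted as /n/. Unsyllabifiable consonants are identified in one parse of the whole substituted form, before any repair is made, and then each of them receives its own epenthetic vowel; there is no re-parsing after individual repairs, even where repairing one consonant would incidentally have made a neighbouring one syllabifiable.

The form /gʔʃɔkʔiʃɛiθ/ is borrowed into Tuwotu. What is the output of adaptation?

Substitution: /g/ → /s/, /ʔ/ → /n/, giving /snʃɔkniʃɛiθ/.
The consonants /s/, /n/, /k/, /θ/ cannot be parsed into a legal (C)V syllable (no codas are permitted; onsets are limited to one consonant).
Each unlicensed consonant becomes the onset of a new syllable: /s/ → /su/, /n/ → /nu/, /k/ → /ku/, /θ/ → /θu/.

sunuʃɔkuniʃɛiθu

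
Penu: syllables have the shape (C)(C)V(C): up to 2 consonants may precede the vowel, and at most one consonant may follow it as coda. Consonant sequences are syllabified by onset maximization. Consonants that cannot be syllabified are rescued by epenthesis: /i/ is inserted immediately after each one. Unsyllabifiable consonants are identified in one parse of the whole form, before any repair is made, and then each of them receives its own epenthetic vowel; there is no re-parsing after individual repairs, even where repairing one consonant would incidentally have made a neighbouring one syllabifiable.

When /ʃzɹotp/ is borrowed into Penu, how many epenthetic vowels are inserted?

2

The unsyllabifiable consonants are /ʃ/, /p/; each receives one epenthetic vowel.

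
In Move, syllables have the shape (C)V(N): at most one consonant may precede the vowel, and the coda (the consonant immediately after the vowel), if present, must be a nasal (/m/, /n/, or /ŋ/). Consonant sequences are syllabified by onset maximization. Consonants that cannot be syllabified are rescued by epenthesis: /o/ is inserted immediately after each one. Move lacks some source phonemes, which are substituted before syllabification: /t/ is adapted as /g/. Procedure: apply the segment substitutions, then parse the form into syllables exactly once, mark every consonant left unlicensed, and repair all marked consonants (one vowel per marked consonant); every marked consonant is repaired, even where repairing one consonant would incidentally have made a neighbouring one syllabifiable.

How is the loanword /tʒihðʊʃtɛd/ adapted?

goʒihoðʊʃogɛdo

Substitution: /t/ → /g/, giving /gʒihðʊʃgɛd/.
Under (C)V(N), the unsyllabifiable consonants are /g/, /h/, /ʃ/, /d/ (only a nasal (/m/, /n/, or /ŋ/) is licensed in coda position; onsets are limited to one consonant).
Epenthesis after each stranded consonant: /g/ → /go/, /h/ → /ho/, /ʃ/ → /ʃo/, /d/ → /do/.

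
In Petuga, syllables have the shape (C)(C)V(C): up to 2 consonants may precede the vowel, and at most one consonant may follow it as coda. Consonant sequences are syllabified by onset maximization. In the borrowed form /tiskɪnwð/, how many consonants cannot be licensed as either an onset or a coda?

2

The consonants /w/, /ð/ cannot be parsed into a legal (C)(C)V(C) syllable (at most one coda consonant is licensed; onsets may contain at most 2 consonants).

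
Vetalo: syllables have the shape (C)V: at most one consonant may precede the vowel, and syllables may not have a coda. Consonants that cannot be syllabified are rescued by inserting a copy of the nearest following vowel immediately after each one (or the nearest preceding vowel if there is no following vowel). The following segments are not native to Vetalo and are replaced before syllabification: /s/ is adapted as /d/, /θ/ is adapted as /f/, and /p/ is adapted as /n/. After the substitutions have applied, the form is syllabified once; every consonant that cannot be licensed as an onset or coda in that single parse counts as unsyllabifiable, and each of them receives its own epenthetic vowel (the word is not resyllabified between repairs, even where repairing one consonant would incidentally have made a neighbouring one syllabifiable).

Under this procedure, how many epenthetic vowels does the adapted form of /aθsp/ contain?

3

After substitution the input is /afdn/.
The unsyllabifiable consonants are /f/, /d/, /n/; each receives one epenthetic vowel.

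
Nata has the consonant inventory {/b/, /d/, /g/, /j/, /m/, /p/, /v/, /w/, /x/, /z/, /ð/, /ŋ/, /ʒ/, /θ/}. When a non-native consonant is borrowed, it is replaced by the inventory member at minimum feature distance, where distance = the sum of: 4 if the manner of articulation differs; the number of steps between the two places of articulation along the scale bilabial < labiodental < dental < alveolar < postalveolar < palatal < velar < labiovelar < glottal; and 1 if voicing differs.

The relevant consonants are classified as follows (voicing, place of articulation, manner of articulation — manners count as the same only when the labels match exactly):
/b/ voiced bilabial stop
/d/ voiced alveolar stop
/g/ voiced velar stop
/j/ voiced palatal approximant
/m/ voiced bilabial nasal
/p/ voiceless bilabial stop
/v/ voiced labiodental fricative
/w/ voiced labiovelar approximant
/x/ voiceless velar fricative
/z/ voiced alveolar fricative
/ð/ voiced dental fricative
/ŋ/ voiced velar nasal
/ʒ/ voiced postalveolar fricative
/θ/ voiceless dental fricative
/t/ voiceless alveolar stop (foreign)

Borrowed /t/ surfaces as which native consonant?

d

/d/ is closest: same manner (stop), place distance 0 (alveolar→alveolar), voicing differs (+1); total 1. Next closest is /p/ at distance 3.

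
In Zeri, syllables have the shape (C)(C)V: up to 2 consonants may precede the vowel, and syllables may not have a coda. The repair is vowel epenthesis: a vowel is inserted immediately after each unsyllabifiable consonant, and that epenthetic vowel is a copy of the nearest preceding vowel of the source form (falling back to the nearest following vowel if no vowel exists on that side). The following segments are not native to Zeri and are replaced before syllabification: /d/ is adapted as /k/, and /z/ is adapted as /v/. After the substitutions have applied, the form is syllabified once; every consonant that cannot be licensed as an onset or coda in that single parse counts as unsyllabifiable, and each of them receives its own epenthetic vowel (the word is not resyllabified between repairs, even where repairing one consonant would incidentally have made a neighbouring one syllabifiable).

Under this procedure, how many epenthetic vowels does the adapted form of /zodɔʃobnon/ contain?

After substitution the input is /vokɔʃobnon/.
The unsyllabifiable consonants are /n/; each receives one epenthetic vowel.

1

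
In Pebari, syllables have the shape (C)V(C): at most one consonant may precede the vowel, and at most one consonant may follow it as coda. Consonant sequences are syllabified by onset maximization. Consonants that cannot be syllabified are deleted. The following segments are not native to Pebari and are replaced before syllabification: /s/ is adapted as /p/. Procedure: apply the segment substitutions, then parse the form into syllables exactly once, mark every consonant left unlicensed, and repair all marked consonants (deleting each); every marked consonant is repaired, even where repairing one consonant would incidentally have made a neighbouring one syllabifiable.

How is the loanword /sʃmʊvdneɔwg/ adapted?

Substitution: /s/ → /p/, giving /pʃmʊvdneɔwg/.
Syllabifying with onset maximization leaves /p/, /ʃ/, /d/, /g/ stranded (at most one coda consonant is licensed; onsets are limited to one consonant).
Deleting the stranded consonants removes /p/, /ʃ/, /d/, /g/.

mʊvneɔw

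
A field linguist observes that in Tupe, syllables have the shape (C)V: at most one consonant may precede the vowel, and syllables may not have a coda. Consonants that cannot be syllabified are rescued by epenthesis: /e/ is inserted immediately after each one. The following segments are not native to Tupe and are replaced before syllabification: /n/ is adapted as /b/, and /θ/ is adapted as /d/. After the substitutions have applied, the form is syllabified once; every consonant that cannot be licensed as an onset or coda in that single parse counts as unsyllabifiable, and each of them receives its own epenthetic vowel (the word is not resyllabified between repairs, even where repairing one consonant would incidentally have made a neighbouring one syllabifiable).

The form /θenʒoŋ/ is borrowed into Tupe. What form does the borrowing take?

debeʒoŋe

Substitution: /θ/ → /d/, /n/ → /b/, giving /debʒoŋ/.
Syllabifying with onset maximization leaves /b/, /ŋ/ stranded (no codas are permitted; onsets are limited to one consonant).
Inserting the epenthetic vowel yields /b/ → /be/, /ŋ/ → /ŋe/.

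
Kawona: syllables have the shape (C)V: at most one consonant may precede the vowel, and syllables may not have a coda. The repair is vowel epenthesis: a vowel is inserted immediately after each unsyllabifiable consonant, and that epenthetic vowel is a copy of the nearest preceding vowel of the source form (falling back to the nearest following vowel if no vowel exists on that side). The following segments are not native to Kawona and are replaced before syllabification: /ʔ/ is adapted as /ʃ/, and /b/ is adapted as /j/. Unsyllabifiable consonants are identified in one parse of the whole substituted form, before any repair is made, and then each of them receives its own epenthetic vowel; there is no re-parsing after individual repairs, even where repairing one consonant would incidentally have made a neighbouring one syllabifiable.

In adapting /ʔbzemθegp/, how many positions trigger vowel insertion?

5

After substitution the input is /ʃjzemθegp/.
The unsyllabifiable consonants are /ʃ/, /j/, /m/, /g/, /p/; each receives one epenthetic vowel.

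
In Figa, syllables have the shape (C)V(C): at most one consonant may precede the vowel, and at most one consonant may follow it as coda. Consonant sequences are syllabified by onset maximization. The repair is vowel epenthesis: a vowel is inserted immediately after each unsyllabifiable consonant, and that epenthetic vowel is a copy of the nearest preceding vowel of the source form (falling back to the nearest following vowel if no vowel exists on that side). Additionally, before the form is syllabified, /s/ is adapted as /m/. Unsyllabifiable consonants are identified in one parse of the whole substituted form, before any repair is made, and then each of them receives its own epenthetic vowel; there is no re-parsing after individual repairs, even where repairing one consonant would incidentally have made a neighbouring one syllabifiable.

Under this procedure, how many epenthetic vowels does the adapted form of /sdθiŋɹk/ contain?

After substitution the input is /mdθiŋɹk/.
The unsyllabifiable consonants are /m/, /d/, /ɹ/, /k/; each receives one epenthetic vowel.

4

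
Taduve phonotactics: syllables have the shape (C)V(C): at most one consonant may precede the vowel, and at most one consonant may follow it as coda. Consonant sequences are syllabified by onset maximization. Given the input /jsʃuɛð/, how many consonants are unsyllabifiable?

2

The consonants /j/, /s/ cannot be parsed into a legal (C)V(C) syllable (at most one coda consonant is licensed; onsets are limited to one consonant).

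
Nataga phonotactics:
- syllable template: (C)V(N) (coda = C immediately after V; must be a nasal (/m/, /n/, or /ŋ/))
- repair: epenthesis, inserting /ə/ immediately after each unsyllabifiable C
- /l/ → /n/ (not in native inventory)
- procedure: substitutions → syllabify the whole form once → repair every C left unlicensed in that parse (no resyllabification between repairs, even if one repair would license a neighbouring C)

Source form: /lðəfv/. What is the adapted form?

Substitution: /l/ → /n/, giving /nðəfv/.
The consonants /n/, /f/, /v/ cannot be parsed into a legal (C)V(N) syllable (only a nasal (/m/, /n/, or /ŋ/) is licensed in coda position; onsets are limited to one consonant).
Each unlicensed consonant becomes the onset of a new syllable: /n/ → /nə/, /f/ → /fə/, /v/ → /və/.

nəðəfəvə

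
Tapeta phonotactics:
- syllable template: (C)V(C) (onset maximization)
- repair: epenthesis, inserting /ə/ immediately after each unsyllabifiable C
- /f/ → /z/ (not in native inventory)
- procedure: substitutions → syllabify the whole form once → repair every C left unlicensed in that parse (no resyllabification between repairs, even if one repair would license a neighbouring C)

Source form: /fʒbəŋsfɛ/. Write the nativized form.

Substitution: /f/ → /z/, giving /zʒbəŋszɛ/.
Under (C)V(C), the unsyllabifiable consonants are /z/, /ʒ/, /s/ (at most one coda consonant is licensed; onsets are limited to one consonant).
Epenthesis after each stranded consonant: /z/ → /zə/, /ʒ/ → /ʒə/, /s/ → /sə/.

zəʒəbəŋsəzɛ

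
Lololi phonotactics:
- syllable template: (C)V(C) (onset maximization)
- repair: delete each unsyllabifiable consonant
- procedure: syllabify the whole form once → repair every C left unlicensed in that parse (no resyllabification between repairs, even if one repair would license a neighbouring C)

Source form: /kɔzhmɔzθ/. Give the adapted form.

kɔzmɔz

Under (C)V(C), the unsyllabifiable consonants are /h/, /θ/ (at most one coda consonant is licensed; onsets are limited to one consonant).
Each unlicensed consonant is deleted: /h/, /θ/.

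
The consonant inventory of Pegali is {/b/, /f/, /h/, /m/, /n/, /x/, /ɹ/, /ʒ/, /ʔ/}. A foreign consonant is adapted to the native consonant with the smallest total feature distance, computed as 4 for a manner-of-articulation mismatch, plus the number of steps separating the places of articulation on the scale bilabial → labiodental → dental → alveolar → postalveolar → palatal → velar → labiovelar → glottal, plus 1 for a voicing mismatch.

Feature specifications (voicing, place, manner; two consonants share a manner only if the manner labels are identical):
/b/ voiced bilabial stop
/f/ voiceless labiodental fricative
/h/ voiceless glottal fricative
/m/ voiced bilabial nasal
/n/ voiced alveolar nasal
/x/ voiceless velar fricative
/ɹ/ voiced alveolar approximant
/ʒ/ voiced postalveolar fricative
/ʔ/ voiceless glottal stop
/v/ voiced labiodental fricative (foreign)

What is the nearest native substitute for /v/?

/f/ is closest: same manner (fricative), place distance 0 (labiodental→labiodental), voicing differs (+1); total 1. Next closest is /ʒ/ at distance 3.

f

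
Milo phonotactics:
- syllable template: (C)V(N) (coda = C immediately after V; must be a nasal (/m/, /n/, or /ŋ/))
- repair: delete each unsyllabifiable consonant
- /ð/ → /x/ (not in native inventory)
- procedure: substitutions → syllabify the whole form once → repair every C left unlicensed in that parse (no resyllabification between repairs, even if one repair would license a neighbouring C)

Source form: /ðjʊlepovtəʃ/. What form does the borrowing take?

Substitution: /ð/ → /x/, giving /xjʊlepovtəʃ/.
Under (C)V(N), the unsyllabifiable consonants are /x/, /v/, /ʃ/ (only a nasal (/m/, /n/, or /ŋ/) is licensed in coda position; onsets are limited to one consonant).
Deleting the stranded consonants removes /x/, /v/, /ʃ/.

jʊlepotə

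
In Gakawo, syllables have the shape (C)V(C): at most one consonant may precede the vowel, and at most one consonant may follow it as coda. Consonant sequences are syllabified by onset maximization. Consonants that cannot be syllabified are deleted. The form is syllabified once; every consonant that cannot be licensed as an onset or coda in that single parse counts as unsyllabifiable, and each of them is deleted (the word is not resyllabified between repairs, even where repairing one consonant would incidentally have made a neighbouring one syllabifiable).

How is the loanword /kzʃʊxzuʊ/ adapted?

ʃʊxzuʊ

Under (C)V(C), the unsyllabifiable consonants are /k/, /z/ (at most one coda consonant is licensed; onsets are limited to one consonant).
Each unlicensed consonant is deleted: /k/, /z/.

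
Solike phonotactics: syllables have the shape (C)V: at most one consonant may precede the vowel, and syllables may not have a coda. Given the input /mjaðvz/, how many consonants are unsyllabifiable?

Under (C)V, the unsyllabifiable consonants are /m/, /ð/, /v/, /z/ (no codas are permitted; onsets are limited to one consonant).

4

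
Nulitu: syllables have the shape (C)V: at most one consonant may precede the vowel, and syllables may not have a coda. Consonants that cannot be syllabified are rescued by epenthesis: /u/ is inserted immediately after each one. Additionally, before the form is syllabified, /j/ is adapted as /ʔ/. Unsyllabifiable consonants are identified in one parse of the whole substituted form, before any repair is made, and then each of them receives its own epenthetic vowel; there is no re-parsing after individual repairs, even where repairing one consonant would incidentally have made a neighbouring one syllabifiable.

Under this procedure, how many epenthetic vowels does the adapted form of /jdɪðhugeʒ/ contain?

3

After substitution the input is /ʔdɪðhugeʒ/.
The unsyllabifiable consonants are /ʔ/, /ð/, /ʒ/; each receives one epenthetic vowel.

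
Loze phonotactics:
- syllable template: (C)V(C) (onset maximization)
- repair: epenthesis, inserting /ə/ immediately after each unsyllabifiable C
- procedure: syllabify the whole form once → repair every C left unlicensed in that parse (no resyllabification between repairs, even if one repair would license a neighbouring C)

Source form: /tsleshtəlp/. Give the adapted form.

təsəleshətəlpə

Under (C)V(C), the unsyllabifiable consonants are /t/, /s/, /h/, /p/ (at most one coda consonant is licensed; onsets are limited to one consonant).
Each unlicensed consonant becomes the onset of a new syllable: /t/ → /tə/, /s/ → /sə/, /h/ → /hə/, /p/ → /pə/.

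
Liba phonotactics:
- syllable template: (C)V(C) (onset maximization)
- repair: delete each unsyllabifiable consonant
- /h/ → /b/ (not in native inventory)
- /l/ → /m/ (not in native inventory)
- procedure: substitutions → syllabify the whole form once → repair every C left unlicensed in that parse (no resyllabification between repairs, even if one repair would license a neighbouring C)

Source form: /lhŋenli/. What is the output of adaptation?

Substitution: /l/ → /m/, /h/ → /b/, giving /mbŋenmi/.
The consonants /m/, /b/ cannot be parsed into a legal (C)V(C) syllable (at most one coda consonant is licensed; onsets are limited to one consonant).
Each unlicensed consonant is deleted: /m/, /b/.

ŋenmi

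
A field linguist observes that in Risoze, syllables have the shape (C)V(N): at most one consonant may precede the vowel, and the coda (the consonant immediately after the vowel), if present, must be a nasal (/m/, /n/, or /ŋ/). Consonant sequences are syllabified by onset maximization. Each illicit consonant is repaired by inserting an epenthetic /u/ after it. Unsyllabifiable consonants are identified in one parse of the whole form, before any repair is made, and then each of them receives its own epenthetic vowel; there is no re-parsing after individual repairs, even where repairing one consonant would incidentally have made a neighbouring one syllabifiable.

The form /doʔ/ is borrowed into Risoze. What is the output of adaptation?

The consonants /ʔ/ cannot be parsed into a legal (C)V(N) syllable (only a nasal (/m/, /n/, or /ŋ/) is licensed in coda position; onsets are limited to one consonant).
Inserting the epenthetic vowel yields /ʔ/ → /ʔu/.

doʔu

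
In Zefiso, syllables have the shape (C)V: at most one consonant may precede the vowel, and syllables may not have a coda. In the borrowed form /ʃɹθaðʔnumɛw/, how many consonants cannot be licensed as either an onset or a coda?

Under (C)V, the unsyllabifiable consonants are /ʃ/, /ɹ/, /ð/, /ʔ/, /w/ (no codas are permitted; onsets are limited to one consonant).

5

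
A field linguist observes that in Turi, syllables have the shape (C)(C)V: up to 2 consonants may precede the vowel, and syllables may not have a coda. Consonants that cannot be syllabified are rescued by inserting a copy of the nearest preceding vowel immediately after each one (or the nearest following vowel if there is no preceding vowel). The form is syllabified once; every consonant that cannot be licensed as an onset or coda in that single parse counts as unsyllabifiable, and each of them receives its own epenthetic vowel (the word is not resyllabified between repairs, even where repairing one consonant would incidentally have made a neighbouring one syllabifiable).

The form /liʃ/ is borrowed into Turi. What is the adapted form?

liʃi

Under (C)(C)V, the unsyllabifiable consonants are /ʃ/ (no codas are permitted; onsets may contain at most 2 consonants).
Epenthesis after each stranded consonant: /ʃ/ → /ʃi/.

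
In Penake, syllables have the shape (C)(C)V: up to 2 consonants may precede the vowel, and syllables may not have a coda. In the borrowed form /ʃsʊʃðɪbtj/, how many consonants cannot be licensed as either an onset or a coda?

Syllabifying with onset maximization leaves /b/, /t/, /j/ stranded (no codas are permitted; onsets may contain at most 2 consonants).

3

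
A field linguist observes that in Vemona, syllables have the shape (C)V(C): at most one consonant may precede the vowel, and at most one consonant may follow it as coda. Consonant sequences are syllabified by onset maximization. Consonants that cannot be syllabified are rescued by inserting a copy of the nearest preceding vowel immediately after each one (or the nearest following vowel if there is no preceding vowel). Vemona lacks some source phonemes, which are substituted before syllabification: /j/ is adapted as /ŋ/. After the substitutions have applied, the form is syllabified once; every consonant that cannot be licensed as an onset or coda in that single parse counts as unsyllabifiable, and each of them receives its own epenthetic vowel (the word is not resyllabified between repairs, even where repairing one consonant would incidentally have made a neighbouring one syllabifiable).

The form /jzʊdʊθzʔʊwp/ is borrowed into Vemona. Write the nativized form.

ŋʊzʊdʊθzʊʔʊwpʊ

Substitution: /j/ → /ŋ/, giving /ŋzʊdʊθzʔʊwp/.
Under (C)V(C), the unsyllabifiable consonants are /ŋ/, /z/, /p/ (at most one coda consonant is licensed; onsets are limited to one consonant).
Epenthesis after each stranded consonant: /ŋ/ → /ŋʊ/, /z/ → /zʊ/, /p/ → /pʊ/.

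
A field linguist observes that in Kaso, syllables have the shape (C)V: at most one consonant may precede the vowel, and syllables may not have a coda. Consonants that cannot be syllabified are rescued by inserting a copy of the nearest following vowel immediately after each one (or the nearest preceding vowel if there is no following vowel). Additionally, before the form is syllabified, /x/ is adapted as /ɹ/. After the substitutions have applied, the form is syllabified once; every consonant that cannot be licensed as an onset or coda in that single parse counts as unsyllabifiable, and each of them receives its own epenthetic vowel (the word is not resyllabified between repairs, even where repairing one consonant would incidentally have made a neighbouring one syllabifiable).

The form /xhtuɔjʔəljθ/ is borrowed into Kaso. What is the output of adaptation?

Substitution: /x/ → /ɹ/, giving /ɹhtuɔjʔəljθ/.
Under (C)V, the unsyllabifiable consonants are /ɹ/, /h/, /j/, /l/, /j/, /θ/ (no codas are permitted; onsets are limited to one consonant).
Epenthesis after each stranded consonant: /ɹ/ → /ɹu/, /h/ → /hu/, /j/ → /jə/, /l/ → /lə/, /j/ → /jə/, /θ/ → /θə/.

ɹuhutuɔjəʔələjəθə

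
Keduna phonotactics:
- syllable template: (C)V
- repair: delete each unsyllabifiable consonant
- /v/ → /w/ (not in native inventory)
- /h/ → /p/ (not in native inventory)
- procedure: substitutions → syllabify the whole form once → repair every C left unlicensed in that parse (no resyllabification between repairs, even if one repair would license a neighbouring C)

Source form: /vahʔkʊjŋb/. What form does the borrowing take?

Substitution: /v/ → /w/, /h/ → /p/, giving /wapʔkʊjŋb/.
The consonants /p/, /ʔ/, /j/, /ŋ/, /b/ cannot be parsed into a legal (C)V syllable (no codas are permitted; onsets are limited to one consonant).
Deleting the stranded consonants removes /p/, /ʔ/, /j/, /ŋ/, /b/.

wakʊ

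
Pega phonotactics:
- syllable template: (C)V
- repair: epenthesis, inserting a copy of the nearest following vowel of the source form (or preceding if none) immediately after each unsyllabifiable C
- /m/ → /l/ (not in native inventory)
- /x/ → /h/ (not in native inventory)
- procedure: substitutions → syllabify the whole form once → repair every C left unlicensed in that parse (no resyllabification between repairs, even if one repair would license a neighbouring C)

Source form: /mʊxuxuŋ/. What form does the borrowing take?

Substitution: /m/ → /l/, /x/ → /h/, giving /lʊhuhuŋ/.
Syllabifying with onset maximization leaves /ŋ/ stranded (no codas are permitted; onsets are limited to one consonant).
Inserting the epenthetic vowel yields /ŋ/ → /ŋu/.

lʊhuhuŋu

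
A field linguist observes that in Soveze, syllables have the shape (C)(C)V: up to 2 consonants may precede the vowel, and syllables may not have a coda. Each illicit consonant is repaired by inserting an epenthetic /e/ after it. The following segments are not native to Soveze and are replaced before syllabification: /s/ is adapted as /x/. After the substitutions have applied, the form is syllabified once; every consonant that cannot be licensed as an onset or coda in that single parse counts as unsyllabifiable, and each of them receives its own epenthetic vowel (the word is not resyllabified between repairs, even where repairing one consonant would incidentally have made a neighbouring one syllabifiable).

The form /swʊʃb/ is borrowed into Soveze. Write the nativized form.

Substitution: /s/ → /x/, giving /xwʊʃb/.
Under (C)(C)V, the unsyllabifiable consonants are /ʃ/, /b/ (no codas are permitted; onsets may contain at most 2 consonants).
Each unlicensed consonant becomes the onset of a new syllable: /ʃ/ → /ʃe/, /b/ → /be/.

xwʊʃebe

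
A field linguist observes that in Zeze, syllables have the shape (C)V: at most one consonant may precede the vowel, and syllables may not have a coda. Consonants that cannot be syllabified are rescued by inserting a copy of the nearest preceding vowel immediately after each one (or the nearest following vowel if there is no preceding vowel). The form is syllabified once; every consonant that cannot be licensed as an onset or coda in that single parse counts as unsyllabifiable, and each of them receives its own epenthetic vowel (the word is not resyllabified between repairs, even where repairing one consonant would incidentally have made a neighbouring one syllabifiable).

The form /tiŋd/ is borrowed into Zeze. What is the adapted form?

The consonants /ŋ/, /d/ cannot be parsed into a legal (C)V syllable (no codas are permitted; onsets are limited to one consonant).
Epenthesis after each stranded consonant: /ŋ/ → /ŋi/, /d/ → /di/.

tiŋidi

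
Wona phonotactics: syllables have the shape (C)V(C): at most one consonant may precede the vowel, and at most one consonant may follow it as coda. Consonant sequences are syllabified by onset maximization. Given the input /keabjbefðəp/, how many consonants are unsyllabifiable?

Syllabifying with onset maximization leaves /j/ stranded (at most one coda consonant is licensed; onsets are limited to one consonant).

1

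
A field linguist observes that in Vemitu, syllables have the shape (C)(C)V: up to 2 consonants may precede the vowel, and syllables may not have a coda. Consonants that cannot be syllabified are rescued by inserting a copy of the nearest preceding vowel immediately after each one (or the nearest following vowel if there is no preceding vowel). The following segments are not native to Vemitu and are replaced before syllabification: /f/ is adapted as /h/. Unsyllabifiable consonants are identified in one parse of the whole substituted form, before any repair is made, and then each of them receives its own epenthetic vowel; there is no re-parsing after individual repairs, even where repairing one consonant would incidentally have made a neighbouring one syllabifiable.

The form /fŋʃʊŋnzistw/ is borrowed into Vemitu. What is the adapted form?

hʊŋʃʊŋʊnzisitiwi

Substitution: /f/ → /h/, giving /hŋʃʊŋnzistw/.
Under (C)(C)V, the unsyllabifiable consonants are /h/, /ŋ/, /s/, /t/, /w/ (no codas are permitted; onsets may contain at most 2 consonants).
Each unlicensed consonant becomes the onset of a new syllable: /h/ → /hʊ/, /ŋ/ → /ŋʊ/, /s/ → /si/, /t/ → /ti/, /w/ → /wi/.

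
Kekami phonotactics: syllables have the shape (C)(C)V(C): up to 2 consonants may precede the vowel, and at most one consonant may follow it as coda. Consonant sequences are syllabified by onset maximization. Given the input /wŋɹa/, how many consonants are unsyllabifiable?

The consonants /w/ cannot be parsed into a legal (C)(C)V(C) syllable (at most one coda consonant is licensed; onsets may contain at most 2 consonants).

1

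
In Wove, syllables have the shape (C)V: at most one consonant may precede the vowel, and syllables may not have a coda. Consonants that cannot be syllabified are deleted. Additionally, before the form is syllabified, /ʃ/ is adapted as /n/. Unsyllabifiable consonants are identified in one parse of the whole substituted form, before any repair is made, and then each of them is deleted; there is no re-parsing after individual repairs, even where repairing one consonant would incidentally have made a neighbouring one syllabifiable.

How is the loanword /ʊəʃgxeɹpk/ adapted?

ʊəxe

Substitution: /ʃ/ → /n/, giving /ʊəngxeɹpk/.
The consonants /n/, /g/, /ɹ/, /p/, /k/ cannot be parsed into a legal (C)V syllable (no codas are permitted; onsets are limited to one consonant).
Deleting the stranded consonants removes /n/, /g/, /ɹ/, /p/, /k/.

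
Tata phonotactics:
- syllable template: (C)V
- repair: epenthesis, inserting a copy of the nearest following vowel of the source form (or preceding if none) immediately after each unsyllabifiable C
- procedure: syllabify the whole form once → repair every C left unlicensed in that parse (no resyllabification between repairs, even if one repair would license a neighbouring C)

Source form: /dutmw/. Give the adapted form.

Under (C)V, the unsyllabifiable consonants are /t/, /m/, /w/ (no codas are permitted; onsets are limited to one consonant).
Inserting the epenthetic vowel yields /t/ → /tu/, /m/ → /mu/, /w/ → /wu/.

dutumuwu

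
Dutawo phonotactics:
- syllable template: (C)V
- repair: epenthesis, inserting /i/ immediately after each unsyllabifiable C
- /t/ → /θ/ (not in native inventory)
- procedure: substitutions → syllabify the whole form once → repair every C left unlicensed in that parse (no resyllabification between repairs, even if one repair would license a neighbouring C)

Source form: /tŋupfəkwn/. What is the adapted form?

θiŋupifəkiwini

Substitution: /t/ → /θ/, giving /θŋupfəkwn/.
Under (C)V, the unsyllabifiable consonants are /θ/, /p/, /k/, /w/, /n/ (no codas are permitted; onsets are limited to one consonant).
Epenthesis after each stranded consonant: /θ/ → /θi/, /p/ → /pi/, /k/ → /ki/, /w/ → /wi/, /n/ → /ni/.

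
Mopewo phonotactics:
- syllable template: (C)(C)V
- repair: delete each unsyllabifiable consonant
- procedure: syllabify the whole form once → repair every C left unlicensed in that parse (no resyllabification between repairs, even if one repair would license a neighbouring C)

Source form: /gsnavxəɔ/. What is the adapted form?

The consonants /g/ cannot be parsed into a legal (C)(C)V syllable (no codas are permitted; onsets may contain at most 2 consonants).
Each unlicensed consonant is deleted: /g/.

snavxəɔ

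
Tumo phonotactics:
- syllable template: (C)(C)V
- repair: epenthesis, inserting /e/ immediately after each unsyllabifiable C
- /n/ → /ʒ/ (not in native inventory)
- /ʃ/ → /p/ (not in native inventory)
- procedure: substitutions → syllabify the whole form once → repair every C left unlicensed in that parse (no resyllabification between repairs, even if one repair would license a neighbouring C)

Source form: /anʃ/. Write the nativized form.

Substitution: /n/ → /ʒ/, /ʃ/ → /p/, giving /aʒp/.
Syllabifying with onset maximization leaves /ʒ/, /p/ stranded (no codas are permitted; onsets may contain at most 2 consonants).
Each unlicensed consonant becomes the onset of a new syllable: /ʒ/ → /ʒe/, /p/ → /pe/.

aʒepe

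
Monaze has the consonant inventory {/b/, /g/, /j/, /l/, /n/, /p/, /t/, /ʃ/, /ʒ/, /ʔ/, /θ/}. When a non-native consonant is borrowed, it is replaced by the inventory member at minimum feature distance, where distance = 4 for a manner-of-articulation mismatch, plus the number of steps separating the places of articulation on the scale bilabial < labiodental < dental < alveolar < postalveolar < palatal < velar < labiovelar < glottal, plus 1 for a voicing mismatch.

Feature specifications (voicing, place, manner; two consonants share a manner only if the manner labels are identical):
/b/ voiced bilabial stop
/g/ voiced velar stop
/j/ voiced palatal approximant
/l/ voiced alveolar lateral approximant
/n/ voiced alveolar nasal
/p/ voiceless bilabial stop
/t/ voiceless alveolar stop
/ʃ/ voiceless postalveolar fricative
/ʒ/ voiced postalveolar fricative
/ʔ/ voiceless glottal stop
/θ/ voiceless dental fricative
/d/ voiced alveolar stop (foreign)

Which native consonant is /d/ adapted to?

t

/t/ is closest: same manner (stop), place distance 0 (alveolar→alveolar), voicing differs (+1); total 1. Next closest is /b/ at distance 3.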